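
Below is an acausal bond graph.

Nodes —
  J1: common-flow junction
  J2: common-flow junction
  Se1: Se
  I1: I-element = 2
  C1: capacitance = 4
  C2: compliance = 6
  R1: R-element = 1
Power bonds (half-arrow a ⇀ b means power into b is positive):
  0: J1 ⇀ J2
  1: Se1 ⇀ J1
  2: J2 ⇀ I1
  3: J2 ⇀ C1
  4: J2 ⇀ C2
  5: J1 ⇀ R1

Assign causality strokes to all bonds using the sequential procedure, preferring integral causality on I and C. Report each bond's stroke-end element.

#0 →J2
#1 →J1
#2 →I1
#3 →J2
#4 →J2
#5 →J1

β1 stroke at J1  (source Se1 imposes e)
β2 stroke at I1  (I1 integral (f out))
β0 stroke at J2  (1-jn J2 has f-setter on 2)
β3 stroke at J2  (J2: bond 2 brought flow, rest push out)
β4 stroke at J2  (common-f at J2 fixed by 2)
β5 stroke at J1  (J1: bond 0 brought flow, rest push out)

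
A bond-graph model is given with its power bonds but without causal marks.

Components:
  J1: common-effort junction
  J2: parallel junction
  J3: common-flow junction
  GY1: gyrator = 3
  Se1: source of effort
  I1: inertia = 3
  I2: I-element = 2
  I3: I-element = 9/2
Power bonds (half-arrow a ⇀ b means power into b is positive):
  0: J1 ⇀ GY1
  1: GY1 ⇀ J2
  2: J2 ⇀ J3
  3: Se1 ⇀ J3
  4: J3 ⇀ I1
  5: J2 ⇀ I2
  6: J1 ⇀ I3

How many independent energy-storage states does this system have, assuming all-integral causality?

3  (I1, I2, I3 all integral)

b3 stroke at J3  (source Se1 imposes e)
b4 stroke at I1  (prefer integral on I1)
b2 stroke at J3  (1-jn J3 has f-setter on 4)
b5 stroke at I2  (I2 integral (f out))
b1 stroke at J2  (closing 0-jn rule on J2)
b0 stroke at J1  (GY1 both-in/both-out from 1)
b6 stroke at I3  (common-e at J1 fixed by 0)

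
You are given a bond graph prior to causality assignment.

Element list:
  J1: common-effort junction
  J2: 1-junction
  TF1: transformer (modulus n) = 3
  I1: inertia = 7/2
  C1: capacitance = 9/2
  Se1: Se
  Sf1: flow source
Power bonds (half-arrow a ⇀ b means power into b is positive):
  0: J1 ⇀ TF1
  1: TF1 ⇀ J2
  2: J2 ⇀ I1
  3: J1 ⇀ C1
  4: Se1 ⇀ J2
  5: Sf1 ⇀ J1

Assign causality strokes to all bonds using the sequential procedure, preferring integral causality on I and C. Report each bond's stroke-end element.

#0 →TF1
#1 →J2
#2 →I1
#3 →J1
#4 →J2
#5 →Sf1

β4 stroke at J2  (Se1 (Se) sets effort on bond)
β5 stroke at Sf1  (source Sf1 imposes f)
β2 stroke at I1  (I1: I, integral causality)
β1 stroke at J2  (1-jn J2 has f-setter on 2)
β0 stroke at TF1  (through TF1, causality passes straight; one stroke at TF1)
β3 stroke at J1  (J1 needs exactly one e-in)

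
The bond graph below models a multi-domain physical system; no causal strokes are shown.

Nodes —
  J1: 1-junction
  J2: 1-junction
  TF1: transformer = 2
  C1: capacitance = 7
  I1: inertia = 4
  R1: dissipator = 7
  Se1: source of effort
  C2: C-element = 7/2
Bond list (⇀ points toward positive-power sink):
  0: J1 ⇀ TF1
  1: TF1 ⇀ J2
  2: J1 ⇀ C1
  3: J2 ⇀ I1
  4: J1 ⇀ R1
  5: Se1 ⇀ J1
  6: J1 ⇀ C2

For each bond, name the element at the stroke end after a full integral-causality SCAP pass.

#5 stroke→J1  (Se1: effort source, stroke at far end)
#2 stroke→J1  (prefer integral on C1)
#3 stroke→I1  (prefer integral on I1)
#1 stroke→J2  (1-jn J2 has f-setter on 3)
#0 stroke→TF1  (TF1: transformer flips bond 1)
#4 stroke→J1  (common-f at J1 fixed by 0)
#6 stroke→J1  (J1: bond 0 brought flow, rest push out)

β0 stroke→TF1
β1 stroke→J2
β2 stroke→J1
β3 stroke→I1
β4 stroke→J1
β5 stroke→J1
β6 stroke→J1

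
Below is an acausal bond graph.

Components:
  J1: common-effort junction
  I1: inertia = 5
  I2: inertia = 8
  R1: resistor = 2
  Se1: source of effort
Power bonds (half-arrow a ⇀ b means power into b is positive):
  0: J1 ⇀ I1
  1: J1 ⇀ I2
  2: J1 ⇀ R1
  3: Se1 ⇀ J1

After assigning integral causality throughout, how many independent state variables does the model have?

#3 stroke→J1  (Se1 (Se) sets effort on bond)
#0 stroke→I1  (J1 effort already set via bond 3)
#1 stroke→I2  (J1: bond 3 brought effort, rest push out)
#2 stroke→R1  (0-jn J1 has e-setter on 3)

2  (I1, I2 all integral)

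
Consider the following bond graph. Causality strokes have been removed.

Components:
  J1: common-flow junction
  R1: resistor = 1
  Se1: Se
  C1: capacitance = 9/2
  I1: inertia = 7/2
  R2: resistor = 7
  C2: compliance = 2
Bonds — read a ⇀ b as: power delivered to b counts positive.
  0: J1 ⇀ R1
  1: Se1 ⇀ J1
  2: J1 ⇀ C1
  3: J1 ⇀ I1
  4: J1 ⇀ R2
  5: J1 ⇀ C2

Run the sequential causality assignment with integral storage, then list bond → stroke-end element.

β0 |J1
β1 |J1
β2 |J1
β3 |I1
β4 |J1
β5 |J1

bond 1 stroke→J1  (Se1 fixes effort; stroke away)
bond 2 stroke→J1  (prefer integral on C1)
bond 3 stroke→I1  (I1 outputs flow p/I1)
bond 0 stroke→J1  (J1 flow already set via bond 3)
bond 4 stroke→J1  (1-jn J1 has f-setter on 3)
bond 5 stroke→J1  (1-jn J1 has f-setter on 3)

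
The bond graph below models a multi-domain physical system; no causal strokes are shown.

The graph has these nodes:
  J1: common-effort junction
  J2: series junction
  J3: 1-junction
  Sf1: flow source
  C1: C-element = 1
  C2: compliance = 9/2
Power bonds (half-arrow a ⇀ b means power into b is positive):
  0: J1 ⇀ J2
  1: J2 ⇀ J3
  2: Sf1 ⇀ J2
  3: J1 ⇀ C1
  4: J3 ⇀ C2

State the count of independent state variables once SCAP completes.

b2 stroke at Sf1  (source Sf1 imposes f)
b0 stroke at J2  (J2: bond 2 brought flow, rest push out)
b1 stroke at J2  (J2 flow already set via bond 2)
b4 stroke at J3  (common-f at J3 fixed by 1)
b3 stroke at J1  (closing 0-jn rule on J1)

2  (C1, C2 all integral)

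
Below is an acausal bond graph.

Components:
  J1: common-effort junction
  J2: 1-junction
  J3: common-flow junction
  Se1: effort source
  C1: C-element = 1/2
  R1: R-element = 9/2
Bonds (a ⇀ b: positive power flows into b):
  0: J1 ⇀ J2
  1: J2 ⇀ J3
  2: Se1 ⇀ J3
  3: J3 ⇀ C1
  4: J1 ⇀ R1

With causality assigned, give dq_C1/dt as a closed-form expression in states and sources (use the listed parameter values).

dq_C1/dt = 2*E_Se1/9 - 4*q_C1/9

b2 →J3  (source Se1 imposes e)
b3 →J3  (prefer integral on C1)
b1 →J2  (only one flow-in slot at J3)
b0 →J1  (J2 needs exactly one f-in)
b4 →R1  (0-jn J1 has e-setter on 0)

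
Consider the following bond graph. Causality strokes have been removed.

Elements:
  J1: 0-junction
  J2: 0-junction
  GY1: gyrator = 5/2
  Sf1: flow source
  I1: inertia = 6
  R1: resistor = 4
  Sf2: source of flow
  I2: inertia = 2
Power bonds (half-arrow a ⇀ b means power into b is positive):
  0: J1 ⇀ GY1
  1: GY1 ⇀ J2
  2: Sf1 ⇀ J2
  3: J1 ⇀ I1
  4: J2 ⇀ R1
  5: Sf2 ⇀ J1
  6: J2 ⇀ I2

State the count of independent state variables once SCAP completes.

b2 →Sf1  (Sf1 (Sf) sets flow on bond)
b5 →Sf2  (Sf2: flow source, stroke at near end)
b3 →I1  (prefer integral on I1)
b0 →J1  (J1: last free bond brings effort in)
b1 →J2  (GY GY1: same side as bond 0)
b4 →R1  (common-e at J2 fixed by 1)
b6 →I2  (0-jn J2 has e-setter on 1)

2  (I1, I2 all integral)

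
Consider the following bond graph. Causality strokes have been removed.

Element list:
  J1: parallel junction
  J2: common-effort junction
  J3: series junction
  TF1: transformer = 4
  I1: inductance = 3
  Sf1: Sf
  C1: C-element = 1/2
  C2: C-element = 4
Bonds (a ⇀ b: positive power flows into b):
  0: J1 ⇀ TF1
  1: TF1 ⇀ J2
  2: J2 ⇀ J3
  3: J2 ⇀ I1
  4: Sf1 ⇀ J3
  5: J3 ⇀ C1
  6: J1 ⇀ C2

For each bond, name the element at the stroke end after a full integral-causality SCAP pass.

β4 stroke at Sf1  (Sf1 (Sf) sets flow on bond)
β2 stroke at J3  (J3 flow already set via bond 4)
β5 stroke at J3  (J3 flow already set via bond 4)
β3 stroke at I1  (I1 integral (f out))
β1 stroke at J2  (closing 0-jn rule on J2)
β0 stroke at TF1  (TF TF1: opposite of bond 1)
β6 stroke at J1  (J1 needs exactly one e-in)

b0 stroke→TF1
b1 stroke→J2
b2 stroke→J3
b3 stroke→I1
b4 stroke→Sf1
b5 stroke→J3
b6 stroke→J1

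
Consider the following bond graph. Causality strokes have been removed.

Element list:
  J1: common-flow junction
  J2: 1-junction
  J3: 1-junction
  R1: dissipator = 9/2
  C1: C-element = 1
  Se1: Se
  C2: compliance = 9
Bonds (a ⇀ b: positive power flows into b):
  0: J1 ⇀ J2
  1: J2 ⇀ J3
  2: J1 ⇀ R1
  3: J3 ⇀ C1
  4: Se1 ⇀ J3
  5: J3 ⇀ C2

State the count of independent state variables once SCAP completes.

2  (C1, C2 all integral)

#4 stroke at J3  (Se1 fixes effort; stroke away)
#3 stroke at J3  (prefer integral on C1)
#5 stroke at J3  (C2 integral (e out))
#1 stroke at J2  (J3: last free bond brings flow in)
#0 stroke at J1  (J2: last free bond brings flow in)
#2 stroke at R1  (closing 1-jn rule on J1)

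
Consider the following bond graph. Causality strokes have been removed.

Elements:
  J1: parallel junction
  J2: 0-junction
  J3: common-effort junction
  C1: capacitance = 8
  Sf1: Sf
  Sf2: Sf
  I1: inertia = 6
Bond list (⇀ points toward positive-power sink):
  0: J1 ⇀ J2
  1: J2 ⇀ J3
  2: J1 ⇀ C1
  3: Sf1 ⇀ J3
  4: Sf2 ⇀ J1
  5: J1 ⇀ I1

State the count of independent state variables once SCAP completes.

β3 stroke at Sf1  (source Sf1 imposes f)
β4 stroke at Sf2  (Sf2 fixes flow; stroke at Sf2)
β1 stroke at J3  (only one effort-in slot at J3)
β0 stroke at J2  (J2: last free bond brings effort in)
β2 stroke at J1  (C1: C, integral causality)
β5 stroke at I1  (common-e at J1 fixed by 2)

2  (C1, I1 all integral)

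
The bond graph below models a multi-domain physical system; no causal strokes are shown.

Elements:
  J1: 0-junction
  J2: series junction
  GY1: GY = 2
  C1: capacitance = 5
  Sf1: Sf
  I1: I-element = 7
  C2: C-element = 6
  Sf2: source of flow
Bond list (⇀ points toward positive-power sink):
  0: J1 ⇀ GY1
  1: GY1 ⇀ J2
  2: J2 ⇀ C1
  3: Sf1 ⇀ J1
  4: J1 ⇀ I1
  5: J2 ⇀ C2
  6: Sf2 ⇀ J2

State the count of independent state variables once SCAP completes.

3  (C1, C2, I1 all integral)

#3 →Sf1  (Sf1 fixes flow; stroke at Sf1)
#6 →Sf2  (Sf2 fixes flow; stroke at Sf2)
#1 →J2  (J2 flow already set via bond 6)
#2 →J2  (common-f at J2 fixed by 6)
#5 →J2  (J2: bond 6 brought flow, rest push out)
#0 →J1  (GY GY1: same side as bond 1)
#4 →I1  (common-e at J1 fixed by 0)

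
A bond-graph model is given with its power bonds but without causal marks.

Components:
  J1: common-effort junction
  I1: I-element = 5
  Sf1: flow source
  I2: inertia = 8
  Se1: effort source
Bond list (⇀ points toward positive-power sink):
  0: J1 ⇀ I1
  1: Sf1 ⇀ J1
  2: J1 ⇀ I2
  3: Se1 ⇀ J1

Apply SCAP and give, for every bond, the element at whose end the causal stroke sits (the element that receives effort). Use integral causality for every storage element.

#1 →Sf1  (Sf1 (Sf) sets flow on bond)
#3 →J1  (Se1: effort source, stroke at far end)
#0 →I1  (J1: bond 3 brought effort, rest push out)
#2 →I2  (J1 effort already set via bond 3)

β0 stroke→I1
β1 stroke→Sf1
β2 stroke→I2
β3 stroke→J1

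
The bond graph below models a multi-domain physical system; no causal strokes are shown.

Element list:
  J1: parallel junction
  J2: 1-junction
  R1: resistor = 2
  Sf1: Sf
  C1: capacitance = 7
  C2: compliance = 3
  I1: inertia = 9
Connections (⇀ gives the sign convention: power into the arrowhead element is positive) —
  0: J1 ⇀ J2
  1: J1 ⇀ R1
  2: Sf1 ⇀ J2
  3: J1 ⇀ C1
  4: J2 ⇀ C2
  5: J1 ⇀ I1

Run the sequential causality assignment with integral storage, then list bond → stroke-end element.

β0 stroke at J2
β1 stroke at R1
β2 stroke at Sf1
β3 stroke at J1
β4 stroke at J2
β5 stroke at I1

#2 stroke at Sf1  (Sf1 fixes flow; stroke at Sf1)
#0 stroke at J2  (1-jn J2 has f-setter on 2)
#4 stroke at J2  (J2: bond 2 brought flow, rest push out)
#3 stroke at J1  (prefer integral on C1)
#1 stroke at R1  (common-e at J1 fixed by 3)
#5 stroke at I1  (J1: bond 3 brought effort, rest push out)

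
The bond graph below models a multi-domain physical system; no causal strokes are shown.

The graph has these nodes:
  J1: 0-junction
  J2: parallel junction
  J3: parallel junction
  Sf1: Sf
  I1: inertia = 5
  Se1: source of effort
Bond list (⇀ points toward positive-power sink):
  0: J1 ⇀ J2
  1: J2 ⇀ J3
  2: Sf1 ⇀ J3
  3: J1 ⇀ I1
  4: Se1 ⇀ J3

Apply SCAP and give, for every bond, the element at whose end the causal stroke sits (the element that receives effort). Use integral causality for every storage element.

b0 →J1
b1 →J2
b2 →Sf1
b3 →I1
b4 →J3

b2 stroke at Sf1  (Sf1 (Sf) sets flow on bond)
b4 stroke at J3  (Se1 fixes effort; stroke away)
b1 stroke at J2  (J3 effort already set via bond 4)
b0 stroke at J1  (common-e at J2 fixed by 1)
b3 stroke at I1  (common-e at J1 fixed by 0)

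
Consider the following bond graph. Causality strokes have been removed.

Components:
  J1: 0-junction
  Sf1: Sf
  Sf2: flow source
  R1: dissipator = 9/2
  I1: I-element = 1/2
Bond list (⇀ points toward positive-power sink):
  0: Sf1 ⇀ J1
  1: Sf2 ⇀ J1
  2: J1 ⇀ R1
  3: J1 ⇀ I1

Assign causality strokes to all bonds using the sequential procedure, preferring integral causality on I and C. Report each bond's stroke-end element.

bond 0 stroke→Sf1
bond 1 stroke→Sf2
bond 2 stroke→J1
bond 3 stroke→I1

#0 →Sf1  (source Sf1 imposes f)
#1 →Sf2  (Sf2 fixes flow; stroke at Sf2)
#3 →I1  (prefer integral on I1)
#2 →J1  (only one effort-in slot at J1)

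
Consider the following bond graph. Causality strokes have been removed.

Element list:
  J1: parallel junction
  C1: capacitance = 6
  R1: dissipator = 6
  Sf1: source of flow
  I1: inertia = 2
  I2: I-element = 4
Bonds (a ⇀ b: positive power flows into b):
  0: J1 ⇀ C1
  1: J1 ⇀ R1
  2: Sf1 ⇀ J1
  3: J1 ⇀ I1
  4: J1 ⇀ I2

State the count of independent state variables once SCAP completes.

3  (C1, I1, I2 all integral)

β2 stroke→Sf1  (Sf1 (Sf) sets flow on bond)
β0 stroke→J1  (C1 outputs effort q/C1)
β1 stroke→R1  (J1: bond 0 brought effort, rest push out)
β3 stroke→I1  (J1 effort already set via bond 0)
β4 stroke→I2  (J1 effort already set via bond 0)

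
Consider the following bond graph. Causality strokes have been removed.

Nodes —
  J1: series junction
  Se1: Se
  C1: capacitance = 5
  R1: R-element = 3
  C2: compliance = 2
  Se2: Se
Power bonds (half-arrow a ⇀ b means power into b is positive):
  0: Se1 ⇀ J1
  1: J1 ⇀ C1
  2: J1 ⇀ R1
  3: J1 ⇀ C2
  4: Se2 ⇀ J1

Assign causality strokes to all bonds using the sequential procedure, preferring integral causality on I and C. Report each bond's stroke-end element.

bond 0 |J1
bond 1 |J1
bond 2 |R1
bond 3 |J1
bond 4 |J1

b0 stroke→J1  (source Se1 imposes e)
b4 stroke→J1  (source Se2 imposes e)
b1 stroke→J1  (C1: C, integral causality)
b3 stroke→J1  (C2 outputs effort q/C2)
b2 stroke→R1  (J1 needs exactly one f-in)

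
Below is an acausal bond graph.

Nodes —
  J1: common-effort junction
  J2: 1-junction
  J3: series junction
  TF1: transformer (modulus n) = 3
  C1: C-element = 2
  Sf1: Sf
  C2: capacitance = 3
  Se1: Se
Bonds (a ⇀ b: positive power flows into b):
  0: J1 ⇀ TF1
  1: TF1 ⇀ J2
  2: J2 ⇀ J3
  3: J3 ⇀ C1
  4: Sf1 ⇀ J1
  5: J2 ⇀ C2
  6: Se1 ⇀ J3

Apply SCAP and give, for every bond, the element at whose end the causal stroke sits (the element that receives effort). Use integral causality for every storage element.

β0 stroke at J1
β1 stroke at TF1
β2 stroke at J2
β3 stroke at J3
β4 stroke at Sf1
β5 stroke at J2
β6 stroke at J3

#4 |Sf1  (Sf1: flow source, stroke at near end)
#6 |J3  (Se1 (Se) sets effort on bond)
#0 |J1  (closing 0-jn rule on J1)
#1 |TF1  (TF1: transformer flips bond 0)
#2 |J2  (1-jn J2 has f-setter on 1)
#5 |J2  (J2 flow already set via bond 1)
#3 |J3  (common-f at J3 fixed by 2)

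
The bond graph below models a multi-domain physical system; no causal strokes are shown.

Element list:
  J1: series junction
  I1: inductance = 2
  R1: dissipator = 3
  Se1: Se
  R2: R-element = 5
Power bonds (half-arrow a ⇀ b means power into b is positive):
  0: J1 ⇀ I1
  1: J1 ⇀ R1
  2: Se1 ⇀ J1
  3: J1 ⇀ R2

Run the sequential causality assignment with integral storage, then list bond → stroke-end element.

β2 |J1  (Se1: effort source, stroke at far end)
β0 |I1  (I1 integral (f out))
β1 |J1  (J1 flow already set via bond 0)
β3 |J1  (1-jn J1 has f-setter on 0)

bond 0 stroke at I1
bond 1 stroke at J1
bond 2 stroke at J1
bond 3 stroke at J1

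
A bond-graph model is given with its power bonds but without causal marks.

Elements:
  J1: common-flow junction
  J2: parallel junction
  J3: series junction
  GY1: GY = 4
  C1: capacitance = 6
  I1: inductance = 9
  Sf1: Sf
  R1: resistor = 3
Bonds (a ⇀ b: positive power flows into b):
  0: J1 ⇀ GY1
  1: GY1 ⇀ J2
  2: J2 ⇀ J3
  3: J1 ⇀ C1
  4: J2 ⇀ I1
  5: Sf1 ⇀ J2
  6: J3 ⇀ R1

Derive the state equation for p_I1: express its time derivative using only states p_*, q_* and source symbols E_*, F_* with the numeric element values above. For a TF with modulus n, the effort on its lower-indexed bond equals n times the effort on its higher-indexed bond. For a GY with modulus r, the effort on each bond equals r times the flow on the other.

b5 →Sf1  (Sf1 fixes flow; stroke at Sf1)
b3 →J1  (prefer integral on C1)
b0 →GY1  (only one flow-in slot at J1)
b1 →GY1  (GY1 both-in/both-out from 0)
b4 →I1  (I1: I, integral causality)
b2 →J2  (only one effort-in slot at J2)
b6 →J3  (J3 flow already set via bond 2)

dp_I1/dt = 3*F_Sf1 - p_I1/3 - q_C1/8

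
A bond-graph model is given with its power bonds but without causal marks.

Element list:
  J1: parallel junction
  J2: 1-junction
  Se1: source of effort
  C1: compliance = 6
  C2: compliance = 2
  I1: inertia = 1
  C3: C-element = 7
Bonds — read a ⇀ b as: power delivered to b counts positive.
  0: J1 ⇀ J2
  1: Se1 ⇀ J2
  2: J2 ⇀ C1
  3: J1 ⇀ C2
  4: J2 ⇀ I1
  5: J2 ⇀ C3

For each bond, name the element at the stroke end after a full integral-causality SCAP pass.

bond 1 →J2  (source Se1 imposes e)
bond 2 →J2  (C1 integral (e out))
bond 3 →J1  (prefer integral on C2)
bond 0 →J2  (common-e at J1 fixed by 3)
bond 4 →I1  (prefer integral on I1)
bond 5 →J2  (common-f at J2 fixed by 4)

bond 0 →J2
bond 1 →J2
bond 2 →J2
bond 3 →J1
bond 4 →I1
bond 5 →J2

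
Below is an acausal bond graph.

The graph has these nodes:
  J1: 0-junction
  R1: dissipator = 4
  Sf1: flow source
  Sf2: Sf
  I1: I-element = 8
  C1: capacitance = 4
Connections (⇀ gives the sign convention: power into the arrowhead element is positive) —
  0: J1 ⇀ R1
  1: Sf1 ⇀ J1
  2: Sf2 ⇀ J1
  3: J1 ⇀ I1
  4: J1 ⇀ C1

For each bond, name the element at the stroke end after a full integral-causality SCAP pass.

#0 stroke→R1
#1 stroke→Sf1
#2 stroke→Sf2
#3 stroke→I1
#4 stroke→J1

b1 →Sf1  (source Sf1 imposes f)
b2 →Sf2  (source Sf2 imposes f)
b3 →I1  (prefer integral on I1)
b4 →J1  (prefer integral on C1)
b0 →R1  (0-jn J1 has e-setter on 4)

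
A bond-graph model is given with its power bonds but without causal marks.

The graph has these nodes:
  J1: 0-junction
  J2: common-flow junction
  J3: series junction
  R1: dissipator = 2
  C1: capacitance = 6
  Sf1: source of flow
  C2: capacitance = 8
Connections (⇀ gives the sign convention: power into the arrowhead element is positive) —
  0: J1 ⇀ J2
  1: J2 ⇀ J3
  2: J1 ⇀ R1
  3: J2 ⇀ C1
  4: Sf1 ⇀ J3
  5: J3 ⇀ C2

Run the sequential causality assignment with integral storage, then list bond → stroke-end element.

bond 4 |Sf1  (Sf1: flow source, stroke at near end)
bond 1 |J3  (1-jn J3 has f-setter on 4)
bond 5 |J3  (J3: bond 4 brought flow, rest push out)
bond 0 |J2  (J2 flow already set via bond 1)
bond 3 |J2  (common-f at J2 fixed by 1)
bond 2 |J1  (J1: last free bond brings effort in)

b0 stroke→J2
b1 stroke→J3
b2 stroke→J1
b3 stroke→J2
b4 stroke→Sf1
b5 stroke→J3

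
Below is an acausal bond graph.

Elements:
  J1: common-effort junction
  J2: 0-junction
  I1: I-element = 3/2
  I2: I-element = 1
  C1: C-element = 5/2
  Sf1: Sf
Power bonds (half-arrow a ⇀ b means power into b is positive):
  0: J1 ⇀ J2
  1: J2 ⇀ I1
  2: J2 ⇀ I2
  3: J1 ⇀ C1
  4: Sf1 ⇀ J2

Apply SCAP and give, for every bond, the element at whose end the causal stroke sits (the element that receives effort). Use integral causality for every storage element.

#4 stroke→Sf1  (Sf1: flow source, stroke at near end)
#1 stroke→I1  (prefer integral on I1)
#2 stroke→I2  (prefer integral on I2)
#0 stroke→J2  (closing 0-jn rule on J2)
#3 stroke→J1  (closing 0-jn rule on J1)

#0 stroke at J2
#1 stroke at I1
#2 stroke at I2
#3 stroke at J1
#4 stroke at Sf1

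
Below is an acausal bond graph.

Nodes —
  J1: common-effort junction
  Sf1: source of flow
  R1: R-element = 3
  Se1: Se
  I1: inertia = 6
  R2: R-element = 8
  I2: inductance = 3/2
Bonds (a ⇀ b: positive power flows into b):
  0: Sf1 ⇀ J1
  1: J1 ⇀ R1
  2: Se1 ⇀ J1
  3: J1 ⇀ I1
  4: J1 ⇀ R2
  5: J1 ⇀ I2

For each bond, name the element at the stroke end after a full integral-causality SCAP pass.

b0 →Sf1  (source Sf1 imposes f)
b2 →J1  (Se1 (Se) sets effort on bond)
b1 →R1  (common-e at J1 fixed by 2)
b3 →I1  (0-jn J1 has e-setter on 2)
b4 →R2  (J1: bond 2 brought effort, rest push out)
b5 →I2  (0-jn J1 has e-setter on 2)

b0 |Sf1
b1 |R1
b2 |J1
b3 |I1
b4 |R2
b5 |I2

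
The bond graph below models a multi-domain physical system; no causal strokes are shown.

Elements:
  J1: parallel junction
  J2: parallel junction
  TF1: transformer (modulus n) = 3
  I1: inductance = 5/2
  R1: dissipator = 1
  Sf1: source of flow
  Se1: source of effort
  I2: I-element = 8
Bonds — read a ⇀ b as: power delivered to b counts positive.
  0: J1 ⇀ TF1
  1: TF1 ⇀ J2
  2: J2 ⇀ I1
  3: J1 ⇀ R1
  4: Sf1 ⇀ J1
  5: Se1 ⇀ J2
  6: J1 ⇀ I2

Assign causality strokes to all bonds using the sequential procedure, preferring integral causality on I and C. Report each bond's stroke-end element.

#4 stroke at Sf1  (source Sf1 imposes f)
#5 stroke at J2  (Se1 (Se) sets effort on bond)
#1 stroke at TF1  (0-jn J2 has e-setter on 5)
#2 stroke at I1  (0-jn J2 has e-setter on 5)
#0 stroke at J1  (TF1: transformer flips bond 1)
#3 stroke at R1  (common-e at J1 fixed by 0)
#6 stroke at I2  (common-e at J1 fixed by 0)

b0 |J1
b1 |TF1
b2 |I1
b3 |R1
b4 |Sf1
b5 |J2
b6 |I2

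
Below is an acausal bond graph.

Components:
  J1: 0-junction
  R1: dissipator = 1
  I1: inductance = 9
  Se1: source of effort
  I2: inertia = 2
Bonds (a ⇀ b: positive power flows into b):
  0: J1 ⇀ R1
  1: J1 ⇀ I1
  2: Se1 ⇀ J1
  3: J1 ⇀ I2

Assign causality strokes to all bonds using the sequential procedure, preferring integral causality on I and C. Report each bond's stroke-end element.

#0 stroke→R1
#1 stroke→I1
#2 stroke→J1
#3 stroke→I2

#2 →J1  (Se1 fixes effort; stroke away)
#0 →R1  (J1: bond 2 brought effort, rest push out)
#1 →I1  (J1 effort already set via bond 2)
#3 →I2  (common-e at J1 fixed by 2)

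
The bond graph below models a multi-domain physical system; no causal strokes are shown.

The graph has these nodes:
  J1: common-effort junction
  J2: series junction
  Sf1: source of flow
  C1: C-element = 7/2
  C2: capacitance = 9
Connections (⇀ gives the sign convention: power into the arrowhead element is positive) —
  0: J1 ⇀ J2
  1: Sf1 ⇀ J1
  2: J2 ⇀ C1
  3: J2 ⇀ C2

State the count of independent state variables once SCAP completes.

bond 1 →Sf1  (Sf1: flow source, stroke at near end)
bond 0 →J1  (closing 0-jn rule on J1)
bond 2 →J2  (J2 flow already set via bond 0)
bond 3 →J2  (J2 flow already set via bond 0)

2  (C1, C2 all integral)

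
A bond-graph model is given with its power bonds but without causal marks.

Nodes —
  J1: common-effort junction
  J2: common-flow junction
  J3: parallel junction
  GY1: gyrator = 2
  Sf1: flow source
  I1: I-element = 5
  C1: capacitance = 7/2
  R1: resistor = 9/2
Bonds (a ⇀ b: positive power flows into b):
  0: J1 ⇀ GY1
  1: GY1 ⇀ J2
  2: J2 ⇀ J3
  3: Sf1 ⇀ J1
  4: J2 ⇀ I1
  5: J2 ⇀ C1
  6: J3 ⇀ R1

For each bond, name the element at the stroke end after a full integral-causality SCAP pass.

bond 0 |J1
bond 1 |J2
bond 2 |J2
bond 3 |Sf1
bond 4 |I1
bond 5 |J2
bond 6 |J3

#3 stroke→Sf1  (Sf1 (Sf) sets flow on bond)
#0 stroke→J1  (J1 needs exactly one e-in)
#1 stroke→J2  (GY GY1: same side as bond 0)
#4 stroke→I1  (I1 outputs flow p/I1)
#2 stroke→J2  (1-jn J2 has f-setter on 4)
#5 stroke→J2  (common-f at J2 fixed by 4)
#6 stroke→J3  (J3: last free bond brings effort in)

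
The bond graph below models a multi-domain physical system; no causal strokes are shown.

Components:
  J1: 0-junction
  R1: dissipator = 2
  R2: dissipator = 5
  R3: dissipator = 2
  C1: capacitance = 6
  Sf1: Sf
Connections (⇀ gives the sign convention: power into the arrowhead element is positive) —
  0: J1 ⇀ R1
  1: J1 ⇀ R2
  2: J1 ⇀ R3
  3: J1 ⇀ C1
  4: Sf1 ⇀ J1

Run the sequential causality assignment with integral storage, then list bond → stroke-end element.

b4 →Sf1  (Sf1 (Sf) sets flow on bond)
b3 →J1  (C1: C, integral causality)
b0 →R1  (J1 effort already set via bond 3)
b1 →R2  (0-jn J1 has e-setter on 3)
b2 →R3  (common-e at J1 fixed by 3)

β0 stroke at R1
β1 stroke at R2
β2 stroke at R3
β3 stroke at J1
β4 stroke at Sf1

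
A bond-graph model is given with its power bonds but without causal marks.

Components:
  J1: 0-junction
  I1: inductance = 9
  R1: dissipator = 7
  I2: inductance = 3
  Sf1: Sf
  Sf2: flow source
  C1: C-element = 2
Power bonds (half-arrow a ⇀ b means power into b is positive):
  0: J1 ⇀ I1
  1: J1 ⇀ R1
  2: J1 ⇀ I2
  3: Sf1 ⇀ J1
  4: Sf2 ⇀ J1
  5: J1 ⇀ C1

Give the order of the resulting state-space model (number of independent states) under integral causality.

3  (C1, I1, I2 all integral)

b3 |Sf1  (source Sf1 imposes f)
b4 |Sf2  (Sf2 fixes flow; stroke at Sf2)
b0 |I1  (I1 outputs flow p/I1)
b2 |I2  (I2: I, integral causality)
b5 |J1  (C1: C, integral causality)
b1 |R1  (common-e at J1 fixed by 5)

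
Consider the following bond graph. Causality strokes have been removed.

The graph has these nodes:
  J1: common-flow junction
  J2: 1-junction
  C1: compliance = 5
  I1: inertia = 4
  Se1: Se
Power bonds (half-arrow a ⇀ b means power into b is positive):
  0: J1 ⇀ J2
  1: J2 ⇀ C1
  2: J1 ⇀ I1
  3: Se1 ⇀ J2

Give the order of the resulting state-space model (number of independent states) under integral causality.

2  (C1, I1 all integral)

bond 3 →J2  (Se1 fixes effort; stroke away)
bond 1 →J2  (prefer integral on C1)
bond 0 →J1  (J2: last free bond brings flow in)
bond 2 →I1  (closing 1-jn rule on J1)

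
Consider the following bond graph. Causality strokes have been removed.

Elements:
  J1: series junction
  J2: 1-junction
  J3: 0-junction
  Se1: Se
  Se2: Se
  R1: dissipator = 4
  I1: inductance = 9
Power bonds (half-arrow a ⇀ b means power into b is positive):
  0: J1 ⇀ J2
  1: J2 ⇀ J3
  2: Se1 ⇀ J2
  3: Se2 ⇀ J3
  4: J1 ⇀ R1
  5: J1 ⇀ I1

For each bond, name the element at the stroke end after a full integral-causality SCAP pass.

b0 stroke at J1
b1 stroke at J2
b2 stroke at J2
b3 stroke at J3
b4 stroke at J1
b5 stroke at I1

b2 →J2  (Se1 fixes effort; stroke away)
b3 →J3  (Se2 fixes effort; stroke away)
b1 →J2  (J3 effort already set via bond 3)
b0 →J1  (closing 1-jn rule on J2)
b5 →I1  (I1: I, integral causality)
b4 →J1  (J1: bond 5 brought flow, rest push out)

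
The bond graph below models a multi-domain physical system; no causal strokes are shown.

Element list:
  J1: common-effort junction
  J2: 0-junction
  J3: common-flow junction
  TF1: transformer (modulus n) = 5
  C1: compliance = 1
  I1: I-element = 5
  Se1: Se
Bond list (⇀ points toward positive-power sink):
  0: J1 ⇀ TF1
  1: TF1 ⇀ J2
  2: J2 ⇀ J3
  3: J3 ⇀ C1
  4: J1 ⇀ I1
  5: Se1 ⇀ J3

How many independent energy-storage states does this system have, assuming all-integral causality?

2  (C1, I1 all integral)

#5 stroke at J3  (Se1: effort source, stroke at far end)
#3 stroke at J3  (C1: C, integral causality)
#2 stroke at J2  (only one flow-in slot at J3)
#1 stroke at TF1  (0-jn J2 has e-setter on 2)
#0 stroke at J1  (through TF1, causality passes straight; one stroke at TF1)
#4 stroke at I1  (J1: bond 0 brought effort, rest push out)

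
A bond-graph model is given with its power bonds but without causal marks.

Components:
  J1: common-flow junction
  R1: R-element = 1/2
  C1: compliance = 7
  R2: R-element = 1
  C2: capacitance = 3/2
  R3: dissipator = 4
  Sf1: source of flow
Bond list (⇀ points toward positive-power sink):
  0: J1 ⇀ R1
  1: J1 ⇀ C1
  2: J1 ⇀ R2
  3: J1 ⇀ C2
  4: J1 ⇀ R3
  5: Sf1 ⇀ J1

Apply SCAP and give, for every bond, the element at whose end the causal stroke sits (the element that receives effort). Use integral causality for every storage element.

bond 5 stroke at Sf1  (Sf1 fixes flow; stroke at Sf1)
bond 0 stroke at J1  (J1: bond 5 brought flow, rest push out)
bond 1 stroke at J1  (1-jn J1 has f-setter on 5)
bond 2 stroke at J1  (J1: bond 5 brought flow, rest push out)
bond 3 stroke at J1  (J1: bond 5 brought flow, rest push out)
bond 4 stroke at J1  (J1 flow already set via bond 5)

#0 |J1
#1 |J1
#2 |J1
#3 |J1
#4 |J1
#5 |Sf1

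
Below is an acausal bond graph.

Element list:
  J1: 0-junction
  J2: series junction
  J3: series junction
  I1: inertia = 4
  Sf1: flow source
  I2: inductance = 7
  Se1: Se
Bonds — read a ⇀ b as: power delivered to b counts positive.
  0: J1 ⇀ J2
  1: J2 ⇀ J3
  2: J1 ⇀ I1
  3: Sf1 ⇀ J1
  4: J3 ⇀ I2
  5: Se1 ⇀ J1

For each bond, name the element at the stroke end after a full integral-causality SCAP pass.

#3 stroke→Sf1  (Sf1 fixes flow; stroke at Sf1)
#5 stroke→J1  (Se1: effort source, stroke at far end)
#0 stroke→J2  (J1 effort already set via bond 5)
#2 stroke→I1  (0-jn J1 has e-setter on 5)
#1 stroke→J3  (J2: last free bond brings flow in)
#4 stroke→I2  (closing 1-jn rule on J3)

bond 0 |J2
bond 1 |J3
bond 2 |I1
bond 3 |Sf1
bond 4 |I2
bond 5 |J1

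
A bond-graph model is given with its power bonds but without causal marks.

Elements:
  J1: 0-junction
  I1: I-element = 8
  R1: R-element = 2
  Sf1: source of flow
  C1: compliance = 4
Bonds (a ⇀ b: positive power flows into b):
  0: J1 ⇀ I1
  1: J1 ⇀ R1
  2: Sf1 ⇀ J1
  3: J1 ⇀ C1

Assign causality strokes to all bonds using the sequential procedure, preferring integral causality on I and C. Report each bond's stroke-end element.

#2 |Sf1  (Sf1 (Sf) sets flow on bond)
#0 |I1  (prefer integral on I1)
#3 |J1  (C1 outputs effort q/C1)
#1 |R1  (common-e at J1 fixed by 3)

b0 stroke at I1
b1 stroke at R1
b2 stroke at Sf1
b3 stroke at J1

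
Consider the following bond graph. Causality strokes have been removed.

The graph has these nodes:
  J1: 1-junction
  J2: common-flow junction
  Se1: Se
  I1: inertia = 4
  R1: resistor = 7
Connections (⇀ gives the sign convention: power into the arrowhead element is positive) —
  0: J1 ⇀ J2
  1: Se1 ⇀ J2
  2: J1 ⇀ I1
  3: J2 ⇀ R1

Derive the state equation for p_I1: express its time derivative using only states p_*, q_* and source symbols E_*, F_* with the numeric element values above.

dp_I1/dt = E_Se1 - 7*p_I1/4

bond 1 →J2  (Se1: effort source, stroke at far end)
bond 2 →I1  (I1: I, integral causality)
bond 0 →J1  (J1: bond 2 brought flow, rest push out)
bond 3 →J2  (J2: bond 0 brought flow, rest push out)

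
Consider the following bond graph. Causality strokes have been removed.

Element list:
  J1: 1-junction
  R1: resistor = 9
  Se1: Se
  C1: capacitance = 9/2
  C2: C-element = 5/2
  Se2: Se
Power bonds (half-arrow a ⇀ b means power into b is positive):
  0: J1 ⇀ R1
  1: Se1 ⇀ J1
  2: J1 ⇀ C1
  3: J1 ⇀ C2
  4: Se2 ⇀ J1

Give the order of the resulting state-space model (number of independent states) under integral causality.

2  (C1, C2 all integral)

bond 1 →J1  (Se1: effort source, stroke at far end)
bond 4 →J1  (Se2 (Se) sets effort on bond)
bond 2 →J1  (C1: C, integral causality)
bond 3 →J1  (prefer integral on C2)
bond 0 →R1  (closing 1-jn rule on J1)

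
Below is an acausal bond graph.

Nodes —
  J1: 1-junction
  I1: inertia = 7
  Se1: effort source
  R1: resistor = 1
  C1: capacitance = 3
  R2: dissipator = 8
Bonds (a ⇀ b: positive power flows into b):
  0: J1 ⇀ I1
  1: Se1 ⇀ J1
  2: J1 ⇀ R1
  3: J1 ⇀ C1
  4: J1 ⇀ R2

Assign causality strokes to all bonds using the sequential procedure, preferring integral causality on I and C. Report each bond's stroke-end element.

β1 →J1  (Se1: effort source, stroke at far end)
β0 →I1  (I1 integral (f out))
β2 →J1  (1-jn J1 has f-setter on 0)
β3 →J1  (1-jn J1 has f-setter on 0)
β4 →J1  (J1: bond 0 brought flow, rest push out)

bond 0 |I1
bond 1 |J1
bond 2 |J1
bond 3 |J1
bond 4 |J1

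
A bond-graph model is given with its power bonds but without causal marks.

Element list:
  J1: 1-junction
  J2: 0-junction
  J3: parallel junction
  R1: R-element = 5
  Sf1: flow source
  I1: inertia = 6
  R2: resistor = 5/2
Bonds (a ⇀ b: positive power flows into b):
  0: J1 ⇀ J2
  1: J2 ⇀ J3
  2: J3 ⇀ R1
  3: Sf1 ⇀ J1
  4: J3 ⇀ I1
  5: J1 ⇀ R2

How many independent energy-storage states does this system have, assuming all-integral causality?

#3 stroke at Sf1  (source Sf1 imposes f)
#0 stroke at J1  (J1: bond 3 brought flow, rest push out)
#5 stroke at J1  (1-jn J1 has f-setter on 3)
#1 stroke at J2  (closing 0-jn rule on J2)
#4 stroke at I1  (prefer integral on I1)
#2 stroke at J3  (closing 0-jn rule on J3)

1  (I1 all integral)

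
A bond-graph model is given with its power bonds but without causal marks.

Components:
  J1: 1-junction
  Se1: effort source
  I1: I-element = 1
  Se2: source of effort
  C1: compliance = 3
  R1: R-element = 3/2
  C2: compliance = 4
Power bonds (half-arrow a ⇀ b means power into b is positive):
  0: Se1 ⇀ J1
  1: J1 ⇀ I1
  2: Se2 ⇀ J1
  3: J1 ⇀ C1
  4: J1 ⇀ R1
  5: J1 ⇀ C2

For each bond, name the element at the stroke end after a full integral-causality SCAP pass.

bond 0 →J1
bond 1 →I1
bond 2 →J1
bond 3 →J1
bond 4 →J1
bond 5 →J1

b0 stroke at J1  (Se1: effort source, stroke at far end)
b2 stroke at J1  (Se2 (Se) sets effort on bond)
b1 stroke at I1  (I1: I, integral causality)
b3 stroke at J1  (1-jn J1 has f-setter on 1)
b4 stroke at J1  (J1 flow already set via bond 1)
b5 stroke at J1  (common-f at J1 fixed by 1)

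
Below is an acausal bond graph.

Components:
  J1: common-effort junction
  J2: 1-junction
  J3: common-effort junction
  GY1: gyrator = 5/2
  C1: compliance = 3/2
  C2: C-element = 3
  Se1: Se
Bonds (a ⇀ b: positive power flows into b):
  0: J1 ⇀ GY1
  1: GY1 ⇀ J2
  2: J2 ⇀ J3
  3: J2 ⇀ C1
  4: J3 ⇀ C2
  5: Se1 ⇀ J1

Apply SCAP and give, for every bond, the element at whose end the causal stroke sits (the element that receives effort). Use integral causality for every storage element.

β5 stroke→J1  (Se1 fixes effort; stroke away)
β0 stroke→GY1  (J1: bond 5 brought effort, rest push out)
β1 stroke→GY1  (through GY1, causality inverts; strokes same side of GY1)
β2 stroke→J2  (common-f at J2 fixed by 1)
β3 stroke→J2  (common-f at J2 fixed by 1)
β4 stroke→J3  (J3 needs exactly one e-in)

#0 |GY1
#1 |GY1
#2 |J2
#3 |J2
#4 |J3
#5 |J1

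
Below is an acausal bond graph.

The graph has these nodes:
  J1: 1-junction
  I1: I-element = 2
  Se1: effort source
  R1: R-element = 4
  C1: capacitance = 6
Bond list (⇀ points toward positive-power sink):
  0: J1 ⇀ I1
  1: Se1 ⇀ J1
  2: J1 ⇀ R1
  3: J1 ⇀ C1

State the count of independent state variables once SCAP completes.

#1 →J1  (source Se1 imposes e)
#0 →I1  (I1 outputs flow p/I1)
#2 →J1  (J1 flow already set via bond 0)
#3 →J1  (J1: bond 0 brought flow, rest push out)

2  (C1, I1 all integral)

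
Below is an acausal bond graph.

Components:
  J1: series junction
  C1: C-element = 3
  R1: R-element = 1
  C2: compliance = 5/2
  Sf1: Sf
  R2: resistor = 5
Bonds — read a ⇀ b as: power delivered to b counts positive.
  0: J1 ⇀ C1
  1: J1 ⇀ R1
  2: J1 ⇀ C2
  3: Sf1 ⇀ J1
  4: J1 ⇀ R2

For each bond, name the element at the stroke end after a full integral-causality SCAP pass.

β0 stroke→J1
β1 stroke→J1
β2 stroke→J1
β3 stroke→Sf1
β4 stroke→J1

β3 |Sf1  (Sf1 (Sf) sets flow on bond)
β0 |J1  (common-f at J1 fixed by 3)
β1 |J1  (common-f at J1 fixed by 3)
β2 |J1  (common-f at J1 fixed by 3)
β4 |J1  (J1: bond 3 brought flow, rest push out)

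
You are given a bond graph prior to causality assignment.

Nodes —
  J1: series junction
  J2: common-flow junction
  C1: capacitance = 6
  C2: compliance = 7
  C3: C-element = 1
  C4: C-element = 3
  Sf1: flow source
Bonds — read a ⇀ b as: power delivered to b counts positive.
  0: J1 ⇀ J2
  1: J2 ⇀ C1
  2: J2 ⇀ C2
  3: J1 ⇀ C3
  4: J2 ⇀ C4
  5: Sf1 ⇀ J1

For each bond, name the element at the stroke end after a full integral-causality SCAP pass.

#0 stroke at J1
#1 stroke at J2
#2 stroke at J2
#3 stroke at J1
#4 stroke at J2
#5 stroke at Sf1

bond 5 →Sf1  (source Sf1 imposes f)
bond 0 →J1  (J1: bond 5 brought flow, rest push out)
bond 3 →J1  (J1 flow already set via bond 5)
bond 1 →J2  (J2: bond 0 brought flow, rest push out)
bond 2 →J2  (1-jn J2 has f-setter on 0)
bond 4 →J2  (1-jn J2 has f-setter on 0)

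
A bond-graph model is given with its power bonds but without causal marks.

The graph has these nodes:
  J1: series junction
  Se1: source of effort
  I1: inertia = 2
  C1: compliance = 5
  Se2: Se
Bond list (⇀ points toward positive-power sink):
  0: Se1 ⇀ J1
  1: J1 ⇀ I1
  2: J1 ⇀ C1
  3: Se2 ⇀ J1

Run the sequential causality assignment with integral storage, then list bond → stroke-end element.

#0 stroke at J1
#1 stroke at I1
#2 stroke at J1
#3 stroke at J1

#0 stroke at J1  (Se1 fixes effort; stroke away)
#3 stroke at J1  (Se2 (Se) sets effort on bond)
#1 stroke at I1  (prefer integral on I1)
#2 stroke at J1  (1-jn J1 has f-setter on 1)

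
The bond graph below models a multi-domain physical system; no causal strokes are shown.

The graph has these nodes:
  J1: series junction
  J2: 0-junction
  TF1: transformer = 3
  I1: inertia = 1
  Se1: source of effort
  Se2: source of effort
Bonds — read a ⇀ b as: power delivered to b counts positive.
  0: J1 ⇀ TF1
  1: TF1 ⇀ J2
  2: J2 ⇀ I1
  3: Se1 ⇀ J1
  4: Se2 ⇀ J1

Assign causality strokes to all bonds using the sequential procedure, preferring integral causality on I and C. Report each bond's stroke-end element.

β0 stroke→TF1
β1 stroke→J2
β2 stroke→I1
β3 stroke→J1
β4 stroke→J1

b3 stroke→J1  (source Se1 imposes e)
b4 stroke→J1  (source Se2 imposes e)
b0 stroke→TF1  (J1 needs exactly one f-in)
b1 stroke→J2  (TF TF1: opposite of bond 0)
b2 stroke→I1  (0-jn J2 has e-setter on 1)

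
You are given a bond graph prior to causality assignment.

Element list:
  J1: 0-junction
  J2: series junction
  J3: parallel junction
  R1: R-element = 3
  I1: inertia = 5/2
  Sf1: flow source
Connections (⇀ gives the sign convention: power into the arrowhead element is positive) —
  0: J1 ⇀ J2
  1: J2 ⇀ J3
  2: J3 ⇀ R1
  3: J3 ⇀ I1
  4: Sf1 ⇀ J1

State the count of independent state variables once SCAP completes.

1  (I1 all integral)

β4 |Sf1  (source Sf1 imposes f)
β0 |J1  (J1: last free bond brings effort in)
β1 |J2  (common-f at J2 fixed by 0)
β3 |I1  (I1 outputs flow p/I1)
β2 |J3  (J3 needs exactly one e-in)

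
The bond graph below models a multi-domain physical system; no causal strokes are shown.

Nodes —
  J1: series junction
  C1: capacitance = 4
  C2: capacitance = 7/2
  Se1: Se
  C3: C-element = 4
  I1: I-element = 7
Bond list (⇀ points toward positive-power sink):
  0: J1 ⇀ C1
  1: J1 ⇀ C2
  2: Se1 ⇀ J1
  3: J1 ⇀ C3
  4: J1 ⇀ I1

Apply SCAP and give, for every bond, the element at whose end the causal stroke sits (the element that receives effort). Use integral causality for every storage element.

#0 →J1
#1 →J1
#2 →J1
#3 →J1
#4 →I1

β2 |J1  (Se1: effort source, stroke at far end)
β0 |J1  (prefer integral on C1)
β1 |J1  (prefer integral on C2)
β3 |J1  (C3 outputs effort q/C3)
β4 |I1  (J1: last free bond brings flow in)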